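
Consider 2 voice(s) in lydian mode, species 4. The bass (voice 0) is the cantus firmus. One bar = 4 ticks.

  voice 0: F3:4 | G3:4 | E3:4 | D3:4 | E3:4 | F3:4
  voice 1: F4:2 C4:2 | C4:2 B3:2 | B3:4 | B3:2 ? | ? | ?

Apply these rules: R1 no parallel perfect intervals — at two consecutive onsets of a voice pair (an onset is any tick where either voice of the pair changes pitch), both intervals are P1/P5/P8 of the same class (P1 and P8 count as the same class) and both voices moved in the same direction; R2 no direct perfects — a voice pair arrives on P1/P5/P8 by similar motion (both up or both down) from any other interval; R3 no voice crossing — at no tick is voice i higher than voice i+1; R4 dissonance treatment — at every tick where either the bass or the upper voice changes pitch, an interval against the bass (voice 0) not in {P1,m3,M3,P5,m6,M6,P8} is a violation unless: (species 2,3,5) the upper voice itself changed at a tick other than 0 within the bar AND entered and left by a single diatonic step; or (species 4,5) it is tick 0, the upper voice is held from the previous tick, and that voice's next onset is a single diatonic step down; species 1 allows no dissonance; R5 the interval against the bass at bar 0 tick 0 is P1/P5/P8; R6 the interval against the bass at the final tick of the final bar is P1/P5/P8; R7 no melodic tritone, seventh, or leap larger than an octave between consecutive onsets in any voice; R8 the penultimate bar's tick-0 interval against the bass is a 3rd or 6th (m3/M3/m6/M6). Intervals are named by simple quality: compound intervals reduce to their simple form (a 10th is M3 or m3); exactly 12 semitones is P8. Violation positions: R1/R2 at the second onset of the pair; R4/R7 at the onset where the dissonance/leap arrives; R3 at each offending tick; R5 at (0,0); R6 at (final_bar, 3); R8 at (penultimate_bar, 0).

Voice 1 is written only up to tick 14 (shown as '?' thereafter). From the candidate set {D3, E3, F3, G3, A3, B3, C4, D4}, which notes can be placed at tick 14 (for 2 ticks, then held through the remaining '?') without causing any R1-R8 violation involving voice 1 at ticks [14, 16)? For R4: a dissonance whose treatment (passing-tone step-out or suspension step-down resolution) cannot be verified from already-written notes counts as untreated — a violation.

D3: legal
E3: violates R4
F3: violates R7
G3: violates R4
A3: legal
B3: legal
C4: violates R4
D4: legal

{A3, B3, D3, D4}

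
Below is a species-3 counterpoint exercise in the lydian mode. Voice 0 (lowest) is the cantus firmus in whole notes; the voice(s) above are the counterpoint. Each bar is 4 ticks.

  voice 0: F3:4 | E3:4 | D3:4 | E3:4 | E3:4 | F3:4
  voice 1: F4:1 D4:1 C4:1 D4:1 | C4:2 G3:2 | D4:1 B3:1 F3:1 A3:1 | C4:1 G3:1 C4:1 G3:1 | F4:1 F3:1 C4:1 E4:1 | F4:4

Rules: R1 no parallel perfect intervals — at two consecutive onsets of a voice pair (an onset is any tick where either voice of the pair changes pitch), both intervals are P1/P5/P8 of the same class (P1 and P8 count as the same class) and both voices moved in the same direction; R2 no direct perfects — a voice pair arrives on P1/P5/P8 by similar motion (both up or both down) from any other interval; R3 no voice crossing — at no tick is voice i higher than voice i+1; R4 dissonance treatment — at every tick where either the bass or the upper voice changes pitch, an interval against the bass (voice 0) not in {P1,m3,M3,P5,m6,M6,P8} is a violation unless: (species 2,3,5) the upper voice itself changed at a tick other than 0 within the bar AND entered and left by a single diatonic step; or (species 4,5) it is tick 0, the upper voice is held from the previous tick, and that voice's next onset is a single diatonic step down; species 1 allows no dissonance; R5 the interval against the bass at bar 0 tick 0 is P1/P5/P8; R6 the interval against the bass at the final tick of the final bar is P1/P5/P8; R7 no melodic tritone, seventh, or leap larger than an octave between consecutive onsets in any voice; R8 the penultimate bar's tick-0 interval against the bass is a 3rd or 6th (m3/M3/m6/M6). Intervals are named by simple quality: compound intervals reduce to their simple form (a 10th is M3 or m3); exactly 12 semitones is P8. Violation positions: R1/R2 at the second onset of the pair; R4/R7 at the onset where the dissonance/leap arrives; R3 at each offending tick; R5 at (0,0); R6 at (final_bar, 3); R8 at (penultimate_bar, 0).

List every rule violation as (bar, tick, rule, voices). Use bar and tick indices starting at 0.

(2, 2, R7, (1,))
(4, 0, R4, (0, 1))
(4, 0, R7, (1,))
(4, 0, R8, (0, 1))
(4, 1, R4, (0, 1))
(5, 0, R1, (0, 1))

bar 0: v0=F3 v1=F4 downbeat P8
bar 1: v0=E3 v1=C4 downbeat m6
bar 2: v0=D3 v1=D4 downbeat P8
bar 3: v0=E3 v1=C4 downbeat m6
bar 4: v0=E3 v1=F4 downbeat m2
bar 5: v0=F3 v1=F4 downbeat P8
  -> R7 @ bar 2 tick 2 v(1,): B3->F3 leap 6st
  -> R4 @ bar 4 tick 0 v(0, 1): E3/F4 m2 untreated
  -> R7 @ bar 4 tick 0 v(1,): G3->F4 leap 10st
  -> R8 @ bar 4 tick 0 v(0, 1): penult m2 not 3rd/6th
  -> R4 @ bar 4 tick 1 v(0, 1): E3/F3 m2 untreated
  -> R1 @ bar 5 tick 0 v(0, 1): E3/E4 P8 -> F3/F4 P8 similar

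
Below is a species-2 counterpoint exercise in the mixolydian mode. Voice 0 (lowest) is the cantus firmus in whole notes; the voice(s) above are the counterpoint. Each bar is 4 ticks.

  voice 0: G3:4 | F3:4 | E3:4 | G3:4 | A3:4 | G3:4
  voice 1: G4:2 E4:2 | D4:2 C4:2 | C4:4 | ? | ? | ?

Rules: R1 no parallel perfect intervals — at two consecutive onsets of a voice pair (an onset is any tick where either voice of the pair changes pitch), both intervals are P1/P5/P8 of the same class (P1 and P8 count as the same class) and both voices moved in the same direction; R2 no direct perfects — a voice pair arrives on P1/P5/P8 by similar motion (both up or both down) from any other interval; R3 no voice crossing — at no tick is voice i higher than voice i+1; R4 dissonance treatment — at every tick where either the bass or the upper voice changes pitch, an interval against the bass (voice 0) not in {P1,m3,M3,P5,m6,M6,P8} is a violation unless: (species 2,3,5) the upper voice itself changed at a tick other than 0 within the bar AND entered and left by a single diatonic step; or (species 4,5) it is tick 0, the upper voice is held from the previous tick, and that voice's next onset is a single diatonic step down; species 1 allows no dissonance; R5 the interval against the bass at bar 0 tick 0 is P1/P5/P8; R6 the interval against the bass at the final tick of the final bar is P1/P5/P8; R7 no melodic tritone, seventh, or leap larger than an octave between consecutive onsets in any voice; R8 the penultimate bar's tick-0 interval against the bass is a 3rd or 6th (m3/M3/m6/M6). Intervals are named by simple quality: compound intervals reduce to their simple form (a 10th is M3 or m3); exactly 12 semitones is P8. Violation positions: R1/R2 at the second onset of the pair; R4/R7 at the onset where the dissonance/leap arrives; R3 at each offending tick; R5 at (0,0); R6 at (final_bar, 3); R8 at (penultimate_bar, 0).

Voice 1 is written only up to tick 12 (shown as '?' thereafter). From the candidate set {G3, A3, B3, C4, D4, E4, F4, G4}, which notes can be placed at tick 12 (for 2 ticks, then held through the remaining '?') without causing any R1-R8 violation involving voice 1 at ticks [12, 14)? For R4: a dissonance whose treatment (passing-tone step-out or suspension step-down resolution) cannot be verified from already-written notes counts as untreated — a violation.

{B3, E4, G3}

G3: legal
A3: violates R4
B3: legal
C4: violates R4
D4: violates R2
E4: legal
F4: violates R4
G4: violates R2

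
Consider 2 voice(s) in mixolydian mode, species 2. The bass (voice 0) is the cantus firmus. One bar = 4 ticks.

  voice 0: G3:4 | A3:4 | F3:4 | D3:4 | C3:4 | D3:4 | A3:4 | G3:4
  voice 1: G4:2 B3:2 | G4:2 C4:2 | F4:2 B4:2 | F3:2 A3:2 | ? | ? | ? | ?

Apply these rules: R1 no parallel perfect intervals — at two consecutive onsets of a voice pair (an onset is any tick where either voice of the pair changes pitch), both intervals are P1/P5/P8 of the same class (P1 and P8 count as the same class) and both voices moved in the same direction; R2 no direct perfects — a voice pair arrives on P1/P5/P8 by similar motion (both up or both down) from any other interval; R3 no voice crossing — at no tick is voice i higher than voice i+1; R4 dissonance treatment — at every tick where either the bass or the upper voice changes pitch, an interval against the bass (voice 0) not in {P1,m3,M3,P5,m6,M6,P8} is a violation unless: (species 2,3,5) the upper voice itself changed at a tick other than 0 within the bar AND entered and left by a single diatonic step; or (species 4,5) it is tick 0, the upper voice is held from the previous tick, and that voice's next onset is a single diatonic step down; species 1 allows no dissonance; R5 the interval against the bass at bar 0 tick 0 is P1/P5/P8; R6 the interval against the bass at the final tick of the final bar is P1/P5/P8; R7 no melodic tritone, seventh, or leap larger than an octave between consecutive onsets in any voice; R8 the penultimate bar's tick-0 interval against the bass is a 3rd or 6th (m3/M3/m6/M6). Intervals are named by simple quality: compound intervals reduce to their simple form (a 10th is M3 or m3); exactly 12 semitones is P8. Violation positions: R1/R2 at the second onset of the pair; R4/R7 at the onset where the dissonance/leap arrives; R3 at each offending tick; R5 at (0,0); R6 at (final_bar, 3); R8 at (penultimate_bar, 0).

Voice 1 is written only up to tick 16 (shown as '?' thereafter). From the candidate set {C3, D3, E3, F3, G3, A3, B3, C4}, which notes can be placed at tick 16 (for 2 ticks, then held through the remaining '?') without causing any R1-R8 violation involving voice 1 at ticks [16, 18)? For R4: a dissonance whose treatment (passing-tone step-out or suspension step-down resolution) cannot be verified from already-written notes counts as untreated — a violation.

{A3, C4, E3}

C3: violates R2
D3: violates R4
E3: legal
F3: violates R4
G3: violates R1
A3: legal
B3: violates R4
C4: legal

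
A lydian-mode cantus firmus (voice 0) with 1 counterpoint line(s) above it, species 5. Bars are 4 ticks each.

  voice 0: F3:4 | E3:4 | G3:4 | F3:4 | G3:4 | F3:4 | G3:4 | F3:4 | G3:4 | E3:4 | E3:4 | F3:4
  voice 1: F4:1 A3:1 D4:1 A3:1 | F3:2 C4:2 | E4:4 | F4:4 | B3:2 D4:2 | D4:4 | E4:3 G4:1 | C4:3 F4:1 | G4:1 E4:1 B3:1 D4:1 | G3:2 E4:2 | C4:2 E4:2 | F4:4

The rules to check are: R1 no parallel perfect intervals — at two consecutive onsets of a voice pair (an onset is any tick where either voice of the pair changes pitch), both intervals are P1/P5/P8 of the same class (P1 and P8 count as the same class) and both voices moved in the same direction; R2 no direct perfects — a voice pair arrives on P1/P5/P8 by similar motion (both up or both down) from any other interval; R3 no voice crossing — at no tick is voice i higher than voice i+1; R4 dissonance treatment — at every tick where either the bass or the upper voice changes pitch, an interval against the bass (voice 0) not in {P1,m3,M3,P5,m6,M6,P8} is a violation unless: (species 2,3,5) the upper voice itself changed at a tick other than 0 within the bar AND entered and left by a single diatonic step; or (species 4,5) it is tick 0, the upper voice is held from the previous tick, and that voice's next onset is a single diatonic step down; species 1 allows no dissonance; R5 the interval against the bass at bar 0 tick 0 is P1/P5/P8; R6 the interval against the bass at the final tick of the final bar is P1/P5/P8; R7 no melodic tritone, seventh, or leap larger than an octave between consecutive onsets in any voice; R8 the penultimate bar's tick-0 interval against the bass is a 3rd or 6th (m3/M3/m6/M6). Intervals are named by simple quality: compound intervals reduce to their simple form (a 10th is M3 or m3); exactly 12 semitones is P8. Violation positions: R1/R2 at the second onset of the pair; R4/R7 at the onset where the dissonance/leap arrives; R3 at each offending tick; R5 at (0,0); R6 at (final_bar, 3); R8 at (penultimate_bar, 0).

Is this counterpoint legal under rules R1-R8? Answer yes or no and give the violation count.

bar 0: v0=F3 v1=F4 (P8)
bar 1: v0=E3 v1=F3 (m2)
bar 2: v0=G3 v1=E4 (M6)
bar 3: v0=F3 v1=F4 (P8)
bar 4: v0=G3 v1=B3 (M3)
bar 5: v0=F3 v1=D4 (M6)
bar 6: v0=G3 v1=E4 (M6)
bar 7: v0=F3 v1=C4 (P5)
bar 8: v0=G3 v1=G4 (P8)
bar 9: v0=E3 v1=G3 (m3)
bar 10: v0=E3 v1=C4 (m6)
bar 11: v0=F3 v1=F4 (P8)
  R4 @ bar1.0: E3/F3 m2 untreated
  R7 @ bar4.0: F4->B3 leap 6st
  R2 @ bar7.0: G3/G4 P8 -> F3/C4 P5 similar
  R1 @ bar8.0: F3/F4 P8 -> G3/G4 P8 similar
  R1 @ bar11.0: E3/E4 P8 -> F3/F4 P8 similar

No (5 violations)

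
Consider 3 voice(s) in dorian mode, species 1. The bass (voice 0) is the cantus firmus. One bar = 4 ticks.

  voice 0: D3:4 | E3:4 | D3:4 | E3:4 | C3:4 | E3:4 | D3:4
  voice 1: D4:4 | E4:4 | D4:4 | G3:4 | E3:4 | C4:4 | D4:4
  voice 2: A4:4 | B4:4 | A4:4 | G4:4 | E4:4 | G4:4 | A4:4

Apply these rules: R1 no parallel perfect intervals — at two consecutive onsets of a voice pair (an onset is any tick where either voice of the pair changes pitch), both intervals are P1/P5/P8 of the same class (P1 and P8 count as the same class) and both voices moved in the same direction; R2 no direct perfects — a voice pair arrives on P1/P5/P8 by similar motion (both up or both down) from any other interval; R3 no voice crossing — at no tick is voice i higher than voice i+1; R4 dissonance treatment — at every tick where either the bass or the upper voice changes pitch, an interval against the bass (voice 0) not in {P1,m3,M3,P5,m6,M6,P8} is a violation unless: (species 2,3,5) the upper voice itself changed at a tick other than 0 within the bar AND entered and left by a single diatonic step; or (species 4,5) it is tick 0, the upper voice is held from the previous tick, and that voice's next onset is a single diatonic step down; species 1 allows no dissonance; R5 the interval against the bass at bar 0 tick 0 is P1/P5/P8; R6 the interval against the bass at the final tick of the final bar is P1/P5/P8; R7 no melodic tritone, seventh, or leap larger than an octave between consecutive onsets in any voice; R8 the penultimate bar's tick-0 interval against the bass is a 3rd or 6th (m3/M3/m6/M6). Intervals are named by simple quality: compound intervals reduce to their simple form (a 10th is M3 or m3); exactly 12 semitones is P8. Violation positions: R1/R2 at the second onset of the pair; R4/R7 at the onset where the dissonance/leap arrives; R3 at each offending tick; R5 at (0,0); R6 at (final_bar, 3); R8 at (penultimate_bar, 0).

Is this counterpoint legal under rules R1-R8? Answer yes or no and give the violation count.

No (10 violations)

bar 0: v0=D3 v1=D4 v2=A4 (P5)
bar 1: v0=E3 v1=E4 v2=B4 (P5)
bar 2: v0=D3 v1=D4 v2=A4 (P5)
bar 3: v0=E3 v1=G3 v2=G4 (m3)
bar 4: v0=C3 v1=E3 v2=E4 (M3)
bar 5: v0=E3 v1=C4 v2=G4 (m3)
bar 6: v0=D3 v1=D4 v2=A4 (P5)
  R1 @ bar1.0: D3/D4 P8 -> E3/E4 P8 similar
  R1 @ bar1.0: D3/A4 P5 -> E3/B4 P5 similar
  R1 @ bar1.0: D4/A4 P5 -> E4/B4 P5 similar
  R1 @ bar2.0: E3/E4 P8 -> D3/D4 P8 similar
  R1 @ bar2.0: E3/B4 P5 -> D3/A4 P5 similar
  R1 @ bar2.0: E4/B4 P5 -> D4/A4 P5 similar
  R2 @ bar3.0: D4/A4 P5 -> G3/G4 P8 similar
  R1 @ bar4.0: G3/G4 P8 -> E3/E4 P8 similar
  R2 @ bar5.0: E3/E4 P8 -> C4/G4 P5 similar
  R1 @ bar6.0: C4/G4 P5 -> D4/A4 P5 similar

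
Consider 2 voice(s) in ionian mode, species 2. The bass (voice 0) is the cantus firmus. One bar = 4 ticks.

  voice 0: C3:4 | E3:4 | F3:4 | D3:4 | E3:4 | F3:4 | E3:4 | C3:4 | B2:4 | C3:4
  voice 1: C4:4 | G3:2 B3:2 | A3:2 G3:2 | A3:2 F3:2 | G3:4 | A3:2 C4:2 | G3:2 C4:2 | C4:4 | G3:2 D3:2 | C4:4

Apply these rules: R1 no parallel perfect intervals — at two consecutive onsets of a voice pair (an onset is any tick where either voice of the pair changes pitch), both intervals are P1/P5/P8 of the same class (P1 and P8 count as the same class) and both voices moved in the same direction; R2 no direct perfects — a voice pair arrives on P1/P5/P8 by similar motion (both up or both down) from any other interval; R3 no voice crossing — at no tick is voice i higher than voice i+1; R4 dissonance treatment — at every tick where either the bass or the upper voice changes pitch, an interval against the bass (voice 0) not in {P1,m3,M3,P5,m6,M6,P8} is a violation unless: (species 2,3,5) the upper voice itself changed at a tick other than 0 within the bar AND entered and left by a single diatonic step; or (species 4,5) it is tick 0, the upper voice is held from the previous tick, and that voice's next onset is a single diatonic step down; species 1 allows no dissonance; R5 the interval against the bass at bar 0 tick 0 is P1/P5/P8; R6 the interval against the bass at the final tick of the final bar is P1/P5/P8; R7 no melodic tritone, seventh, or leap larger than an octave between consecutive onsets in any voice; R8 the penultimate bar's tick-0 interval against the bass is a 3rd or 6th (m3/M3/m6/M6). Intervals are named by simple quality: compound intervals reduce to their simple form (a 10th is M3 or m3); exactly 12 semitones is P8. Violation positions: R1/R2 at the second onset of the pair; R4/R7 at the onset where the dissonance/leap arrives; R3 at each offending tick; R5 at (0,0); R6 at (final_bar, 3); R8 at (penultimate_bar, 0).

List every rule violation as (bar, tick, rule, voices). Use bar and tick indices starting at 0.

(9, 0, R2, (0, 1))
(9, 0, R7, (1,))

bar 0: v0=C3 v1=C4 downbeat P8
bar 1: v0=E3 v1=G3 downbeat m3
bar 2: v0=F3 v1=A3 downbeat M3
bar 3: v0=D3 v1=A3 downbeat P5
bar 4: v0=E3 v1=G3 downbeat m3
bar 5: v0=F3 v1=A3 downbeat M3
bar 6: v0=E3 v1=G3 downbeat m3
bar 7: v0=C3 v1=C4 downbeat P8
bar 8: v0=B2 v1=G3 downbeat m6
bar 9: v0=C3 v1=C4 downbeat P8
  -> R2 @ bar 9 tick 0 v(0, 1): B2/D3 m3 -> C3/C4 P8 similar
  -> R7 @ bar 9 tick 0 v(1,): D3->C4 leap 10st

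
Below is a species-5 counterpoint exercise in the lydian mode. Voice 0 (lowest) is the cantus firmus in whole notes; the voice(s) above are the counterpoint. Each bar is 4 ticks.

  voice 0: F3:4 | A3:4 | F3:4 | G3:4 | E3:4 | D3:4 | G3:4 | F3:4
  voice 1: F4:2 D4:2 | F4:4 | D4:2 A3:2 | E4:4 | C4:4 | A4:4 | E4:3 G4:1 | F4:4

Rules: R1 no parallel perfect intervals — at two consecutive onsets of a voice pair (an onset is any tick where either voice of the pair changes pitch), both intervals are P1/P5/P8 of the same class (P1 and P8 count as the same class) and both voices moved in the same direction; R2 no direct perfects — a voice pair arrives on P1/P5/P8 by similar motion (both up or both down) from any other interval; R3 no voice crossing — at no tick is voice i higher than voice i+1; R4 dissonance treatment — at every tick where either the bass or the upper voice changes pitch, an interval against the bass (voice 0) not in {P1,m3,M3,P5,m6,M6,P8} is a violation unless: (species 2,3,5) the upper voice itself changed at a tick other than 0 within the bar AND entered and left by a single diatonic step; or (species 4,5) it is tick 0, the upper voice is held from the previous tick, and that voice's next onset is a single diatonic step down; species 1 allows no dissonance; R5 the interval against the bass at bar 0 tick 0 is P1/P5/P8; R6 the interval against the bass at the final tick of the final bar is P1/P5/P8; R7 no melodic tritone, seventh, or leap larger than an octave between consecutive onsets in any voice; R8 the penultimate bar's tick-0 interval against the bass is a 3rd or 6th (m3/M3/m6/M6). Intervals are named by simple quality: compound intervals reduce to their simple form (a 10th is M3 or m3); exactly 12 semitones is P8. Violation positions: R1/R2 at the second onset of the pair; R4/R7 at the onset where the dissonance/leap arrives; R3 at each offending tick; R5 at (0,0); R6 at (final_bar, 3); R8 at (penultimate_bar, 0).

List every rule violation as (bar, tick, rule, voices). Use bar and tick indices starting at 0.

bar 0: v0=F3 v1=F4 downbeat P8
bar 1: v0=A3 v1=F4 downbeat m6
bar 2: v0=F3 v1=D4 downbeat M6
bar 3: v0=G3 v1=E4 downbeat M6
bar 4: v0=E3 v1=C4 downbeat m6
bar 5: v0=D3 v1=A4 downbeat P5
bar 6: v0=G3 v1=E4 downbeat M6
bar 7: v0=F3 v1=F4 downbeat P8
  -> R1 @ bar 7 tick 0 v(0, 1): G3/G4 P8 -> F3/F4 P8 similar

(7, 0, R1, (0, 1))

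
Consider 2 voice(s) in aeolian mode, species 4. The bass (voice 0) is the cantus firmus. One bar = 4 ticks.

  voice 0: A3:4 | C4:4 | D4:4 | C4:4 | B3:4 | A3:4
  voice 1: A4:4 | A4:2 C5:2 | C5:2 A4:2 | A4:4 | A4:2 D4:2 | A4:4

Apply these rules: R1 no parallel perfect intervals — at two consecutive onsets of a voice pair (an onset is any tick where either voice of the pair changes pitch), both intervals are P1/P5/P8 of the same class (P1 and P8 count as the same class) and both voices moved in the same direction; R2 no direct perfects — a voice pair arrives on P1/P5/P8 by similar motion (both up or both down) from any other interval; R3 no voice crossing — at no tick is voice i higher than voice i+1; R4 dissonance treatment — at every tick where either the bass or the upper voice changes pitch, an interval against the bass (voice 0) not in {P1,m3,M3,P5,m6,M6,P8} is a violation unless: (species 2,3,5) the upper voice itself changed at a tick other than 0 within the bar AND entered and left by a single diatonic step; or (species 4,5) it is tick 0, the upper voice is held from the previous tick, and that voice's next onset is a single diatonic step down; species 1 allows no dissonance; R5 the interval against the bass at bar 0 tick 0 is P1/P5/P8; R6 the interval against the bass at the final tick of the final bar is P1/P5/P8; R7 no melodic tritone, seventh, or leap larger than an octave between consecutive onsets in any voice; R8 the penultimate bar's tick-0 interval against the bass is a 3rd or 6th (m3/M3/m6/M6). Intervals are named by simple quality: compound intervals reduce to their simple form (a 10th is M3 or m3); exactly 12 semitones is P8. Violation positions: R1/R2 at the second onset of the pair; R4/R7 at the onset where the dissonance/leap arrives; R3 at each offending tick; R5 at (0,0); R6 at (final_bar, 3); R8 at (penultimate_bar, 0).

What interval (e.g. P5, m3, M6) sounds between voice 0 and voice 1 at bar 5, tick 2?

P8

voice 0=A3 voice 1=A4 -> P8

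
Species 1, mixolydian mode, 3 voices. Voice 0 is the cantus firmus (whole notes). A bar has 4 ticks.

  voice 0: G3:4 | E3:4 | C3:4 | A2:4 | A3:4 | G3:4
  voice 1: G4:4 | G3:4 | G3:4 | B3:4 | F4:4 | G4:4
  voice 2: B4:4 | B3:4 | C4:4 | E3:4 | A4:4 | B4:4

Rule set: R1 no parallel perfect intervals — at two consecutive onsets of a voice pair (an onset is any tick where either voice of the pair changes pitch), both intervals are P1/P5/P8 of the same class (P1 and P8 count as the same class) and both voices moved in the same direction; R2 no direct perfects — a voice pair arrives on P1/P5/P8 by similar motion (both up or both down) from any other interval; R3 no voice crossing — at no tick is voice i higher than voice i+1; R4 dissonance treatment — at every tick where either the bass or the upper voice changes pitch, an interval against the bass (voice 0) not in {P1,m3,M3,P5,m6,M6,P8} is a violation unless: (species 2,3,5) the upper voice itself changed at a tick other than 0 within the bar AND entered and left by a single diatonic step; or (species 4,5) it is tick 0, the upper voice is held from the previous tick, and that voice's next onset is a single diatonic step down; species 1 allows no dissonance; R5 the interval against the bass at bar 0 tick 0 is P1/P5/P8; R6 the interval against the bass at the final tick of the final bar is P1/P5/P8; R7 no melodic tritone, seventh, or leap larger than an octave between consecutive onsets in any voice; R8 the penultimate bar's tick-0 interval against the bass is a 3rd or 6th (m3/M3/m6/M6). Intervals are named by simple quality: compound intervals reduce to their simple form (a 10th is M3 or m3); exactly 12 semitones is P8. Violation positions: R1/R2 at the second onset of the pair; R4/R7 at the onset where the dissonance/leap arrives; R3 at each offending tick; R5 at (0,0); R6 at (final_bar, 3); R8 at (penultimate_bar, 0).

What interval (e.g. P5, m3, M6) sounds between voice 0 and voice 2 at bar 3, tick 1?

voice 0=A2 voice 2=E3 -> P5

P5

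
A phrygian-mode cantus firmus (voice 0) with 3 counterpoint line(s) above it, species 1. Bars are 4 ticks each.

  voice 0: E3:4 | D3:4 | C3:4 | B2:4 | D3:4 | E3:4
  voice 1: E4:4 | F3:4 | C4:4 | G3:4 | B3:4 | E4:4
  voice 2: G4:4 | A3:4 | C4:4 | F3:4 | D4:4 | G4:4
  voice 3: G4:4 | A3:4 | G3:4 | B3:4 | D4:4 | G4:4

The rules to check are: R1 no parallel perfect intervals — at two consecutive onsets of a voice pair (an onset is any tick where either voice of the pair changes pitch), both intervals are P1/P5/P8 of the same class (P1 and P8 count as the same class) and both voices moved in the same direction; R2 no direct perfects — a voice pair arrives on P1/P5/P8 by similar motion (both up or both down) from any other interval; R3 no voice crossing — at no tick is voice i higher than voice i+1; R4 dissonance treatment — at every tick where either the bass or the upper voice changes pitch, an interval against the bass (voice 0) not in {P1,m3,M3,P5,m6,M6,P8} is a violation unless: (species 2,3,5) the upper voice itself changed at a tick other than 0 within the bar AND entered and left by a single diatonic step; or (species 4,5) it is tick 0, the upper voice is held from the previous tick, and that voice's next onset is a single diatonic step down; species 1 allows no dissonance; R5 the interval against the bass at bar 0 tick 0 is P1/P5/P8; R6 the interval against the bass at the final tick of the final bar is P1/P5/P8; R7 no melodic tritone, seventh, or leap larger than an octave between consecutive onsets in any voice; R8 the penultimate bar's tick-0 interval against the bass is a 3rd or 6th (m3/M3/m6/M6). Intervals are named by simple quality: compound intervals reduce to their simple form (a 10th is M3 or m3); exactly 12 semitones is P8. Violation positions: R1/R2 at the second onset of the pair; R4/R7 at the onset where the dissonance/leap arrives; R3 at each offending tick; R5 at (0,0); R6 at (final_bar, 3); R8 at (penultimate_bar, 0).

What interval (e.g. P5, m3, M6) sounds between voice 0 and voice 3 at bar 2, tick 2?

P5

voice 0=C3 voice 3=G3 -> P5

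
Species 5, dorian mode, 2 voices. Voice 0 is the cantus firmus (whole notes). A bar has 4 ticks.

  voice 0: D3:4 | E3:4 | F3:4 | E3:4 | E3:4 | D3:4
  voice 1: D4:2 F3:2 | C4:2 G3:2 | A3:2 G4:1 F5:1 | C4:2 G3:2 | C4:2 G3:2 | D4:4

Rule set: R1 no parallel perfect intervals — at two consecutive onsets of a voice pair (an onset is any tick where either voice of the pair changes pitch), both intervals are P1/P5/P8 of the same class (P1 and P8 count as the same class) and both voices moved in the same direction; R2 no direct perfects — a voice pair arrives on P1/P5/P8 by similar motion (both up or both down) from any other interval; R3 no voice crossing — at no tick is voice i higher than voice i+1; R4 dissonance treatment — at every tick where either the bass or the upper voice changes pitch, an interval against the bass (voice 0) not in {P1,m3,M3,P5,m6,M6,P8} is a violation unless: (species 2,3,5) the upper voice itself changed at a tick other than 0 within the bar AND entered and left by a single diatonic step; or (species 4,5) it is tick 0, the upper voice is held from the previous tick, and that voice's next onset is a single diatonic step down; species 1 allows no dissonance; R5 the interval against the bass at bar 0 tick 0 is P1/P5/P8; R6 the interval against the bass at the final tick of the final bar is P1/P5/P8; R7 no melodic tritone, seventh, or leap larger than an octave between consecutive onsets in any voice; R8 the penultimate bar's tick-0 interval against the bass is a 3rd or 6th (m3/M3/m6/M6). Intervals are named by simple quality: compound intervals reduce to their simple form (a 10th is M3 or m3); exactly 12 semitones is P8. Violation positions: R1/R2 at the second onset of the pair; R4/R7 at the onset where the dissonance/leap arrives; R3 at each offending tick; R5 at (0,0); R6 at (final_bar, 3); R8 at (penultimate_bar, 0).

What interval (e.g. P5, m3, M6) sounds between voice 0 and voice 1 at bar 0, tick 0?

P8

voice 0=D3 voice 1=D4 -> P8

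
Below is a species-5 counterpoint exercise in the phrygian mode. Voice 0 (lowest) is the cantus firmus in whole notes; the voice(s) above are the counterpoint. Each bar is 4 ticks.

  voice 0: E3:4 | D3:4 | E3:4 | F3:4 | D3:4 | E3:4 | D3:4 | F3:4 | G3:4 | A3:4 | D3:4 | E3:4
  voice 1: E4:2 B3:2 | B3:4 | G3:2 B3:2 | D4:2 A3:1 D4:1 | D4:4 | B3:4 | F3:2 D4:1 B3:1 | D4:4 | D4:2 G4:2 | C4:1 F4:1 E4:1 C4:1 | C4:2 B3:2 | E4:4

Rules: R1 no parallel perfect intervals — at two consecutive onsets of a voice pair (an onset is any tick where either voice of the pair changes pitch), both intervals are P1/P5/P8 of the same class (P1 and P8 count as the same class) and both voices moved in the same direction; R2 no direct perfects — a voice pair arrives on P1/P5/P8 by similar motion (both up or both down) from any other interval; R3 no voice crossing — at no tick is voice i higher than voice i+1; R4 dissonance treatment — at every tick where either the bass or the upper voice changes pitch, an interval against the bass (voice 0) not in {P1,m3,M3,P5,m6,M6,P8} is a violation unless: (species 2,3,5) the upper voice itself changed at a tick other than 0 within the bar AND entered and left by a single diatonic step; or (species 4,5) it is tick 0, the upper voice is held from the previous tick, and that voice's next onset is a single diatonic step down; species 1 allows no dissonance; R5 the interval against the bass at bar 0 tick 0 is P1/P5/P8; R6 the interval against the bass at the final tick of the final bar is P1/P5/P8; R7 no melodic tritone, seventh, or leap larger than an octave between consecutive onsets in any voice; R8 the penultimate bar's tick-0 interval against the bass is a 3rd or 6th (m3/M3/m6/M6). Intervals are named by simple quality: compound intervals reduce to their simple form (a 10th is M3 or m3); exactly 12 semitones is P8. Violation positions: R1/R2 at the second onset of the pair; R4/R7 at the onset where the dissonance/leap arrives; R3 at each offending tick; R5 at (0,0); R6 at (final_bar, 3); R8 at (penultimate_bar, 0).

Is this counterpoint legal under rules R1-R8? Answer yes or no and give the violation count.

No (3 violations)

bar 0: v0=E3 v1=E4 (P8)
bar 1: v0=D3 v1=B3 (M6)
bar 2: v0=E3 v1=G3 (m3)
bar 3: v0=F3 v1=D4 (M6)
bar 4: v0=D3 v1=D4 (P8)
bar 5: v0=E3 v1=B3 (P5)
bar 6: v0=D3 v1=F3 (m3)
bar 7: v0=F3 v1=D4 (M6)
bar 8: v0=G3 v1=D4 (P5)
bar 9: v0=A3 v1=C4 (m3)
bar 10: v0=D3 v1=C4 (m7)
bar 11: v0=E3 v1=E4 (P8)
  R7 @ bar6.0: B3->F3 leap 6st
  R8 @ bar10.0: penult m7 not 3rd/6th
  R2 @ bar11.0: D3/B3 M6 -> E3/E4 P8 similar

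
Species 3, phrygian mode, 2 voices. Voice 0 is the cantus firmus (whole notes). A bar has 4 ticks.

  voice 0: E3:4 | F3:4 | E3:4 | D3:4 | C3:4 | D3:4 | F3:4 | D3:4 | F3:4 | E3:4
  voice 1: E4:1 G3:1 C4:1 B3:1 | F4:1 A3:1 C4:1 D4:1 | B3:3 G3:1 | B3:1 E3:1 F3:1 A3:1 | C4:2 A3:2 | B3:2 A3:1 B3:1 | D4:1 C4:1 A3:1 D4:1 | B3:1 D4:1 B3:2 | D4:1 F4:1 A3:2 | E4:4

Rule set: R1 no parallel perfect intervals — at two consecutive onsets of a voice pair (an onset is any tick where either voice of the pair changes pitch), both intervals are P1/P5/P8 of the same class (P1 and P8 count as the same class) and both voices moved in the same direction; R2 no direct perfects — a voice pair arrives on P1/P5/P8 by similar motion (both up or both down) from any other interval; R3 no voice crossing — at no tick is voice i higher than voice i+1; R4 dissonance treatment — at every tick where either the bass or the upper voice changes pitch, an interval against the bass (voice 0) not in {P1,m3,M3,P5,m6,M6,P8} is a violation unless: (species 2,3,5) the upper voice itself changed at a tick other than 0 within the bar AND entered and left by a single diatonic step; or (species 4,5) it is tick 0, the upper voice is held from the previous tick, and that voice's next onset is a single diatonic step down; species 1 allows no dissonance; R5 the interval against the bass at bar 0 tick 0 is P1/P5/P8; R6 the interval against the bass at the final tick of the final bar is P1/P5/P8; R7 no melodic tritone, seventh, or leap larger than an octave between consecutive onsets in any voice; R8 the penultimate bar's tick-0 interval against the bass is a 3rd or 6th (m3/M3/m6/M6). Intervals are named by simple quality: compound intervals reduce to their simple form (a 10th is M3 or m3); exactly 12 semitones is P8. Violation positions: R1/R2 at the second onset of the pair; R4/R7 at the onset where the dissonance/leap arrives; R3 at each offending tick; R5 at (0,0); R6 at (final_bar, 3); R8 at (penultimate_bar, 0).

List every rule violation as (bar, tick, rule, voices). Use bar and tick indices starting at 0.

(1, 0, R2, (0, 1))
(1, 0, R7, (1,))
(2, 0, R2, (0, 1))
(3, 1, R4, (0, 1))

bar 0: v0=E3 v1=E4 downbeat P8
bar 1: v0=F3 v1=F4 downbeat P8
bar 2: v0=E3 v1=B3 downbeat P5
bar 3: v0=D3 v1=B3 downbeat M6
bar 4: v0=C3 v1=C4 downbeat P8
bar 5: v0=D3 v1=B3 downbeat M6
bar 6: v0=F3 v1=D4 downbeat M6
bar 7: v0=D3 v1=B3 downbeat M6
bar 8: v0=F3 v1=D4 downbeat M6
bar 9: v0=E3 v1=E4 downbeat P8
  -> R2 @ bar 1 tick 0 v(0, 1): E3/B3 P5 -> F3/F4 P8 similar
  -> R7 @ bar 1 tick 0 v(1,): B3->F4 leap 6st
  -> R2 @ bar 2 tick 0 v(0, 1): F3/D4 M6 -> E3/B3 P5 similar
  -> R4 @ bar 3 tick 1 v(0, 1): D3/E3 M2 untreated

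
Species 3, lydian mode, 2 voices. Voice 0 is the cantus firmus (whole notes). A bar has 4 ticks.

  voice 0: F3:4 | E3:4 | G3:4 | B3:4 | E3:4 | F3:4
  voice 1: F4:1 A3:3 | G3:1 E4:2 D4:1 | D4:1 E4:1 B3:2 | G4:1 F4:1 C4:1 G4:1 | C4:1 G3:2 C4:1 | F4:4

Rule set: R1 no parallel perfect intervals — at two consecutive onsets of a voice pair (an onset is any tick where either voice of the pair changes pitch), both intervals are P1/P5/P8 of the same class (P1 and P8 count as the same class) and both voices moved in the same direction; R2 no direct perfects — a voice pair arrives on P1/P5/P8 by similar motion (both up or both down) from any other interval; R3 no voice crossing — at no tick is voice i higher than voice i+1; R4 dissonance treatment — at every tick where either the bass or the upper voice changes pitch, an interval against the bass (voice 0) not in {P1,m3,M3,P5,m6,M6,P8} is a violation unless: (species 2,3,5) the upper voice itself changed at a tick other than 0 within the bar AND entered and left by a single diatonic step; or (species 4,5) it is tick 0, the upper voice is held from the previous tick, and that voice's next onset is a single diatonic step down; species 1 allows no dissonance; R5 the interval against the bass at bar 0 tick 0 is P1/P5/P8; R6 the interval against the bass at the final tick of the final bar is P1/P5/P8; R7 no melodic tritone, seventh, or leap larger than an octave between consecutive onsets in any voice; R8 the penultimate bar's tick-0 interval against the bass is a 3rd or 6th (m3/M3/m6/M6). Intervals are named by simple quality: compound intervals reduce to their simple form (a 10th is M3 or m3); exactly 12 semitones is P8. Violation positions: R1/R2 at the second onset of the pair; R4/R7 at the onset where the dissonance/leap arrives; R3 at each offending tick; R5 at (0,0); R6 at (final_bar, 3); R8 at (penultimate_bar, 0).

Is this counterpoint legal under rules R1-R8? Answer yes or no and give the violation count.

No (3 violations)

bar 0: v0=F3 v1=F4 (P8)
bar 1: v0=E3 v1=G3 (m3)
bar 2: v0=G3 v1=D4 (P5)
bar 3: v0=B3 v1=G4 (m6)
bar 4: v0=E3 v1=C4 (m6)
bar 5: v0=F3 v1=F4 (P8)
  R4 @ bar3.1: B3/F4 TT untreated
  R4 @ bar3.2: B3/C4 m2 untreated
  R2 @ bar5.0: E3/C4 m6 -> F3/F4 P8 similar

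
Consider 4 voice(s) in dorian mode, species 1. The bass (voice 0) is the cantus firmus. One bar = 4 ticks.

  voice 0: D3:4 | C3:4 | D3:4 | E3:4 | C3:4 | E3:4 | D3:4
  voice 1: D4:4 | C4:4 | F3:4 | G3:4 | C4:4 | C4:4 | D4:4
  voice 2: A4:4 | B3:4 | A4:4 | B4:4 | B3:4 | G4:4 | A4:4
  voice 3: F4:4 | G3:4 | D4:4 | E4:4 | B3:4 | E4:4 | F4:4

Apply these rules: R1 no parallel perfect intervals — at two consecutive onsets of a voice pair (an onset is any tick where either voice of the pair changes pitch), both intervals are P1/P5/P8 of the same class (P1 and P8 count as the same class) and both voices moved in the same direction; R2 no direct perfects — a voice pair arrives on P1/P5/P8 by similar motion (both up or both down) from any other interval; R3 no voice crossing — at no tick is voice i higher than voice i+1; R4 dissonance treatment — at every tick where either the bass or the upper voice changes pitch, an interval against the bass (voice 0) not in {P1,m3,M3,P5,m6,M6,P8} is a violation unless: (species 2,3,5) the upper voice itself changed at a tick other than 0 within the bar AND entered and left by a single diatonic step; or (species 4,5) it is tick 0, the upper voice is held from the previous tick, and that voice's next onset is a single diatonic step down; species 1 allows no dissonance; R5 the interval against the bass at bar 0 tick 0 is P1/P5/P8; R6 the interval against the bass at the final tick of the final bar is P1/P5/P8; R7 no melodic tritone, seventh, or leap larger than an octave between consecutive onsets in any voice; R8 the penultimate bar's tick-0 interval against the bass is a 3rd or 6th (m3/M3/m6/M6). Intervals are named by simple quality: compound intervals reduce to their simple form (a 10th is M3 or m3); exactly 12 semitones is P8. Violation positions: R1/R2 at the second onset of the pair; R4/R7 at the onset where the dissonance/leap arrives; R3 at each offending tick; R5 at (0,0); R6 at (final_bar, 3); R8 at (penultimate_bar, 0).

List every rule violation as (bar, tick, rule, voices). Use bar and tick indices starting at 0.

(0, 0, R3, (2, 3))
(0, 0, R5, (0, 3))
(0, 1, R3, (2, 3))
(0, 2, R3, (2, 3))
(0, 3, R3, (2, 3))
(1, 0, R1, (0, 1))
(1, 0, R2, (0, 3))
(1, 0, R3, (1, 2))
(1, 0, R3, (2, 3))
(1, 0, R4, (0, 2))
(1, 0, R7, (2,))
(1, 0, R7, (3,))
(1, 1, R3, (1, 2))
(1, 1, R3, (2, 3))
(1, 2, R3, (1, 2))
(1, 2, R3, (2, 3))
(1, 3, R3, (1, 2))
(1, 3, R3, (2, 3))
(2, 0, R2, (0, 2))
(2, 0, R2, (0, 3))
(2, 0, R2, (2, 3))
(2, 0, R3, (2, 3))
(2, 0, R7, (2,))
(2, 1, R3, (2, 3))
(2, 2, R3, (2, 3))
(2, 3, R3, (2, 3))
(3, 0, R1, (0, 2))
(3, 0, R1, (0, 3))
(3, 0, R1, (2, 3))
(3, 0, R3, (2, 3))
(3, 1, R3, (2, 3))
(3, 2, R3, (2, 3))
(3, 3, R3, (2, 3))
(4, 0, R2, (2, 3))
(4, 0, R3, (1, 2))
(4, 0, R4, (0, 2))
(4, 0, R4, (0, 3))
(4, 1, R3, (1, 2))
(4, 2, R3, (1, 2))
(4, 3, R3, (1, 2))
(5, 0, R2, (0, 3))
(5, 0, R3, (2, 3))
(5, 0, R8, (0, 3))
(5, 1, R3, (2, 3))
(5, 2, R3, (2, 3))
(5, 3, R3, (2, 3))
(6, 0, R1, (1, 2))
(6, 0, R3, (2, 3))
(6, 1, R3, (2, 3))
(6, 2, R3, (2, 3))
(6, 3, R3, (2, 3))
(6, 3, R6, (0, 3))

bar 0: v0=D3 v1=D4 v2=A4 v3=F4 downbeat m3
bar 1: v0=C3 v1=C4 v2=B3 v3=G3 downbeat P5
bar 2: v0=D3 v1=F3 v2=A4 v3=D4 downbeat P8
bar 3: v0=E3 v1=G3 v2=B4 v3=E4 downbeat P8
bar 4: v0=C3 v1=C4 v2=B3 v3=B3 downbeat M7
bar 5: v0=E3 v1=C4 v2=G4 v3=E4 downbeat P8
bar 6: v0=D3 v1=D4 v2=A4 v3=F4 downbeat m3
  -> R3 @ bar 0 tick 0 v(2, 3): A4 above F4
  -> R5 @ bar 0 tick 0 v(0, 3): opens on m3
  -> R3 @ bar 0 tick 1 v(2, 3): A4 above F4
  -> R3 @ bar 0 tick 2 v(2, 3): A4 above F4
  -> R3 @ bar 0 tick 3 v(2, 3): A4 above F4
  -> R1 @ bar 1 tick 0 v(0, 1): D3/D4 P8 -> C3/C4 P8 similar
  -> R2 @ bar 1 tick 0 v(0, 3): D3/F4 m3 -> C3/G3 P5 similar
  -> R3 @ bar 1 tick 0 v(1, 2): C4 above B3
  -> R3 @ bar 1 tick 0 v(2, 3): B3 above G3
  -> R4 @ bar 1 tick 0 v(0, 2): C3/B3 M7 untreated
  -> R7 @ bar 1 tick 0 v(2,): A4->B3 leap 10st
  -> R7 @ bar 1 tick 0 v(3,): F4->G3 leap 10st
  -> R3 @ bar 1 tick 1 v(1, 2): C4 above B3
  -> R3 @ bar 1 tick 1 v(2, 3): B3 above G3
  -> R3 @ bar 1 tick 2 v(1, 2): C4 above B3
  -> R3 @ bar 1 tick 2 v(2, 3): B3 above G3
  -> R3 @ bar 1 tick 3 v(1, 2): C4 above B3
  -> R3 @ bar 1 tick 3 v(2, 3): B3 above G3
  -> R2 @ bar 2 tick 0 v(0, 2): C3/B3 M7 -> D3/A4 P5 similar
  -> R2 @ bar 2 tick 0 v(0, 3): C3/G3 P5 -> D3/D4 P8 similar
  -> R2 @ bar 2 tick 0 v(2, 3): B3/G3 M3 -> A4/D4 P5 similar
  -> R3 @ bar 2 tick 0 v(2, 3): A4 above D4
  -> R7 @ bar 2 tick 0 v(2,): B3->A4 leap 10st
  -> R3 @ bar 2 tick 1 v(2, 3): A4 above D4
  -> R3 @ bar 2 tick 2 v(2, 3): A4 above D4
  -> R3 @ bar 2 tick 3 v(2, 3): A4 above D4
  -> R1 @ bar 3 tick 0 v(0, 2): D3/A4 P5 -> E3/B4 P5 similar
  -> R1 @ bar 3 tick 0 v(0, 3): D3/D4 P8 -> E3/E4 P8 similar
  -> R1 @ bar 3 tick 0 v(2, 3): A4/D4 P5 -> B4/E4 P5 similar
  -> R3 @ bar 3 tick 0 v(2, 3): B4 above E4
  -> R3 @ bar 3 tick 1 v(2, 3): B4 above E4
  -> R3 @ bar 3 tick 2 v(2, 3): B4 above E4
  -> R3 @ bar 3 tick 3 v(2, 3): B4 above E4
  -> R2 @ bar 4 tick 0 v(2, 3): B4/E4 P5 -> B3/B3 P1 similar
  -> R3 @ bar 4 tick 0 v(1, 2): C4 above B3
  -> R4 @ bar 4 tick 0 v(0, 2): C3/B3 M7 untreated
  -> R4 @ bar 4 tick 0 v(0, 3): C3/B3 M7 untreated
  -> R3 @ bar 4 tick 1 v(1, 2): C4 above B3
  -> R3 @ bar 4 tick 2 v(1, 2): C4 above B3
  -> R3 @ bar 4 tick 3 v(1, 2): C4 above B3
  -> R2 @ bar 5 tick 0 v(0, 3): C3/B3 M7 -> E3/E4 P8 similar
  -> R3 @ bar 5 tick 0 v(2, 3): G4 above E4
  -> R8 @ bar 5 tick 0 v(0, 3): penult P8 not 3rd/6th
  -> R3 @ bar 5 tick 1 v(2, 3): G4 above E4
  -> R3 @ bar 5 tick 2 v(2, 3): G4 above E4
  -> R3 @ bar 5 tick 3 v(2, 3): G4 above E4
  -> R1 @ bar 6 tick 0 v(1, 2): C4/G4 P5 -> D4/A4 P5 similar
  -> R3 @ bar 6 tick 0 v(2, 3): A4 above F4
  -> R3 @ bar 6 tick 1 v(2, 3): A4 above F4
  -> R3 @ bar 6 tick 2 v(2, 3): A4 above F4
  -> R3 @ bar 6 tick 3 v(2, 3): A4 above F4
  -> R6 @ bar 6 tick 3 v(0, 3): closes on m3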